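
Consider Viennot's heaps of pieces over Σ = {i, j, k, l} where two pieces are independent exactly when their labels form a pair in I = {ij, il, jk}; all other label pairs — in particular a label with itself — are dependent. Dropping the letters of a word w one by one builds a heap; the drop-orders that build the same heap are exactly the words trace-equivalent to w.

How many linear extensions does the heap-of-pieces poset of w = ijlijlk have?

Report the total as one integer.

#0=i has no predecessor
#1=j has no predecessor
#2=l depends on [1:j]
#3=i depends on [0:i]
#4=j depends on [2:l]
#5=l depends on [4:j]
#6=k depends on [3:i, 5:l]
sources: [0:i, 1:j]
N(rest) = Σ N(rest − s) over sources s of rest; N(one piece) = 1:
  size 1 → [6]=1
  size 2 → [3,6]=1  [5,6]=1
  size 3 → [0,3,6]=1  [3,5,6]=2  [4,5,6]=1
  size 4 → [0,3,5,6]=3  [2,4,5,6]=1  [3,4,5,6]=3
  size 5 → [0,3,4,5,6]=6  [1,2,4,5,6]=1  [2,3,4,5,6]=4
  first=0(i) contributes 5
  first=1(j) contributes 10
|[w]| = 15

15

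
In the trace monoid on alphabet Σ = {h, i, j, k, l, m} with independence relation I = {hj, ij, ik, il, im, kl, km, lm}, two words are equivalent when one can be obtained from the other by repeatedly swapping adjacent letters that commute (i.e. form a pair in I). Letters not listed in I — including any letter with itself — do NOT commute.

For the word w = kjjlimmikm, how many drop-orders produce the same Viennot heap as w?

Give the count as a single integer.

900

#0=k has no predecessor
#1=j depends on [0:k]
#2=j depends on [1:j]
#3=l depends on [2:j]
#4=i has no predecessor
#5=m depends on [2:j]
#6=m depends on [5:m]
#7=i depends on [4:i]
#8=k depends on [2:j]
#9=m depends on [6:m]
sources: [0:k, 4:i]
N(rest) = Σ N(rest − s) over sources s of rest; N(one piece) = 1:
  size 1 → [3]=1  [7]=1  [8]=1  [9]=1
  size 2 → [3,7]=2  [3,8]=2  [3,9]=2  [4,7]=1  [6,9]=1  [7,8]=2  [7,9]=2  [8,9]=2
  size 3 → [3,4,7]=3  [3,6,9]=3  [3,7,8]=6  [3,7,9]=6  [3,8,9]=6  [4,7,8]=3  [4,7,9]=3  [5,6,9]=1  [6,7,9]=3  [6,8,9]=3  [7,8,9]=6
  size 4 → [3,4,7,8]=12  [3,4,7,9]=12  [3,5,6,9]=4  [3,6,7,9]=12  [3,6,8,9]=12  [3,7,8,9]=24  [4,6,7,9]=6  [4,7,8,9]=12  [5,6,7,9]=4  [5,6,8,9]=4  [6,7,8,9]=12
  size 5 → [3,4,6,7,9]=30  [3,4,7,8,9]=60  [3,5,6,7,9]=20  [3,5,6,8,9]=20  [3,6,7,8,9]=60  [4,5,6,7,9]=10  [4,6,7,8,9]=30  [5,6,7,8,9]=20
  size 6 → [2,3,5,6,8,9]=20  [3,4,5,6,7,9]=60  [3,4,6,7,8,9]=180  [3,5,6,7,8,9]=120  [4,5,6,7,8,9]=60
  size 7 → [1,2,3,5,6,8,9]=20  [2,3,5,6,7,8,9]=140  [3,4,5,6,7,8,9]=420
  size 8 → [0,1,2,3,5,6,8,9]=20  [1,2,3,5,6,7,8,9]=160  [2,3,4,5,6,7,8,9]=560
  first=0(k) contributes 720
  first=4(i) contributes 180
|[w]| = 900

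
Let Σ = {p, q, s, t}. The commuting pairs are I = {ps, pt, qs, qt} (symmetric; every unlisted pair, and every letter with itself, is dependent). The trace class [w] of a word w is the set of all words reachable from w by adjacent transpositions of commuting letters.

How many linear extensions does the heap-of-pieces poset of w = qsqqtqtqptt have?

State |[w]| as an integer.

drop 0:q onto floor
drop 1:s onto floor
drop 2:q onto {0:q}
drop 3:q onto {2:q}
drop 4:t onto {1:s}
drop 5:q onto {3:q}
drop 6:t onto {4:t}
drop 7:q onto {5:q}
drop 8:p onto {7:q}
drop 9:t onto {6:t}
drop 10:t onto {9:t}
ground layer = {0:q, 1:s}
drop-orders for the pieces not yet dropped (sum over which currently-grounded one goes next):
  1 to go: {8} 1  {10} 1
  2 to go: {7,8} 1  {8,10} 2  {9,10} 1
  3 to go: {5,7,8} 1  {6,9,10} 1  {7,8,10} 3  {8,9,10} 3
  4 to go: {3,5,7,8} 1  {4,6,9,10} 1  {5,7,8,10} 4  {6,8,9,10} 4  {7,8,9,10} 6
  5 to go: {1,4,6,9,10} 1  {2,3,5,7,8} 1  {3,5,7,8,10} 5  {4,6,8,9,10} 5  {5,7,8,9,10} 10  {6,7,8,9,10} 10
  6 to go: {0,2,3,5,7,8} 1  {1,4,6,8,9,10} 6  {2,3,5,7,8,10} 6  {3,5,7,8,9,10} 15  {4,6,7,8,9,10} 15  {5,6,7,8,9,10} 20
  7 to go: {0,2,3,5,7,8,10} 7  {1,4,6,7,8,9,10} 21  {2,3,5,7,8,9,10} 21  {3,5,6,7,8,9,10} 35  {4,5,6,7,8,9,10} 35
  8 to go: {0,2,3,5,7,8,9,10} 28  {1,4,5,6,7,8,9,10} 56  {2,3,5,6,7,8,9,10} 56  {3,4,5,6,7,8,9,10} 70
  9 to go: {0,2,3,5,6,7,8,9,10} 84  {1,3,4,5,6,7,8,9,10} 126  {2,3,4,5,6,7,8,9,10} 126
  if 0:q drops first: 252 orders
  if 1:s drops first: 210 orders
heap linearizations: 462

462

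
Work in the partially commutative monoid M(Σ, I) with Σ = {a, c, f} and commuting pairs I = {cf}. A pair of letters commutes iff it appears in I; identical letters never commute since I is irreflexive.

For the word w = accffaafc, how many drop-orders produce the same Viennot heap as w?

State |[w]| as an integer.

12

0(a) covers ∅
1(c) covers 0:a
2(c) covers 1:c
3(f) covers 0:a
4(f) covers 3:f
5(a) covers 2:c, 4:f
6(a) covers 5:a
7(f) covers 6:a
8(c) covers 6:a
floor of heap: 0:a
completions by unplaced set U, small U first (add the entries for U minus each lowest piece of U):
  |U|=1: {7}:1  {8}:1
  |U|=2: {7,8}:2
  |U|=3: {6,7,8}:2
  |U|=4: {5,6,7,8}:2
  |U|=5: {2,5,6,7,8}:2  {4,5,6,7,8}:2
  |U|=6: {1,2,5,6,7,8}:2  {2,4,5,6,7,8}:4  {3,4,5,6,7,8}:2
  |U|=7: {1,2,4,5,6,7,8}:6  {2,3,4,5,6,7,8}:6
  start at 0(a): 12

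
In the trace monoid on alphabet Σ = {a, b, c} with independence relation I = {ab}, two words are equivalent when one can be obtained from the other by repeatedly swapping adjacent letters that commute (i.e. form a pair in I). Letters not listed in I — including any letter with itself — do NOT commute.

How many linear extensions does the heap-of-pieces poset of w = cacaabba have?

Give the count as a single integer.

10

#0=c has no predecessor
#1=a depends on [0:c]
#2=c depends on [1:a]
#3=a depends on [2:c]
#4=a depends on [3:a]
#5=b depends on [2:c]
#6=b depends on [5:b]
#7=a depends on [4:a]
sources: [0:c]
N(rest) = Σ N(rest − s) over sources s of rest; N(one piece) = 1:
  size 1 → [6]=1  [7]=1
  size 2 → [4,7]=1  [5,6]=1  [6,7]=2
  size 3 → [3,4,7]=1  [4,6,7]=3  [5,6,7]=3
  size 4 → [3,4,6,7]=4  [4,5,6,7]=6
  size 5 → [3,4,5,6,7]=10
  size 6 → [2,3,4,5,6,7]=10
  first=0(c) contributes 10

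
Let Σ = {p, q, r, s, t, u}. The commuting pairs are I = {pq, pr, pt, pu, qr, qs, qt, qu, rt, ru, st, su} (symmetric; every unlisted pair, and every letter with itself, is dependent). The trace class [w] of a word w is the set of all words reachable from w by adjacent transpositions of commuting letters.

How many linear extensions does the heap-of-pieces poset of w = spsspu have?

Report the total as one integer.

drop 0:s onto floor
drop 1:p onto {0:s}
drop 2:s onto {1:p}
drop 3:s onto {2:s}
drop 4:p onto {3:s}
drop 5:u onto floor
ground layer = {0:s, 5:u}
drop-orders for the pieces not yet dropped (sum over which currently-grounded one goes next):
  1 to go: {4} 1  {5} 1
  2 to go: {3,4} 1  {4,5} 2
  3 to go: {2,3,4} 1  {3,4,5} 3
  4 to go: {1,2,3,4} 1  {2,3,4,5} 4
  if 0:s drops first: 5 orders
  if 5:u drops first: 1 orders
heap linearizations: 6

6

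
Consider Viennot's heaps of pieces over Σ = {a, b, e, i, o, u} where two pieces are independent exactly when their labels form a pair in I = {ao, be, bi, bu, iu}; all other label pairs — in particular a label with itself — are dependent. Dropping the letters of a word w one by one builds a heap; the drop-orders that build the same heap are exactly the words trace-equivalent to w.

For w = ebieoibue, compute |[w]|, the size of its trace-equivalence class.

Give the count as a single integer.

32

0(e) covers ∅
1(b) covers ∅
2(i) covers 0:e
3(e) covers 2:i
4(o) covers 1:b, 3:e
5(i) covers 4:o
6(b) covers 4:o
7(u) covers 4:o
8(e) covers 5:i, 7:u
floor of heap: 0:e, 1:b
completions by unplaced set U, small U first (add the entries for U minus each lowest piece of U):
  |U|=1: {6}:1  {8}:1
  |U|=2: {5,8}:1  {6,8}:2  {7,8}:1
  |U|=3: {5,6,8}:3  {5,7,8}:2  {6,7,8}:3
  |U|=4: {5,6,7,8}:8
  |U|=5: {4,5,6,7,8}:8
  |U|=6: {1,4,5,6,7,8}:8  {3,4,5,6,7,8}:8
  |U|=7: {1,3,4,5,6,7,8}:16  {2,3,4,5,6,7,8}:8
  start at 0(e): 24
  start at 1(b): 8
sum over floor = 32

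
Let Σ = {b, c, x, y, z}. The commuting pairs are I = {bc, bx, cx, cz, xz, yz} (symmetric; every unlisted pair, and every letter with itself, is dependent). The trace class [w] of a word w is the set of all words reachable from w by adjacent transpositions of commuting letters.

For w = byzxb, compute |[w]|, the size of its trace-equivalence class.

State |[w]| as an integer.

drop 0:b onto floor
drop 1:y onto {0:b}
drop 2:z onto {0:b}
drop 3:x onto {1:y}
drop 4:b onto {1:y, 2:z}
ground layer = {0:b}
drop-orders for the pieces not yet dropped (sum over which currently-grounded one goes next):
  1 to go: {3} 1  {4} 1
  2 to go: {2,4} 1  {3,4} 2
  3 to go: {1,3,4} 2  {2,3,4} 3
  if 0:b drops first: 5 orders

5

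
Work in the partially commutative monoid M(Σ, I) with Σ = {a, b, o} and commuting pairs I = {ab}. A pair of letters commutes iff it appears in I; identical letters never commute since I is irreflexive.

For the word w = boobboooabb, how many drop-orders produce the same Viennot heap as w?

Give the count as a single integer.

piece 0:b — minimal
piece 1:o rests on {0:b}
piece 2:o rests on {1:o}
piece 3:b rests on {2:o}
piece 4:b rests on {3:b}
piece 5:o rests on {4:b}
piece 6:o rests on {5:o}
piece 7:o rests on {6:o}
piece 8:a rests on {7:o}
piece 9:b rests on {7:o}
piece 10:b rests on {9:b}
minimal pieces: {0:b}
ways to finish when only these pieces remain (= sum over removing one remaining piece with nothing left below it):
  1 left: {8}→1  {10}→1
  2 left: {8,10}→2  {9,10}→1
  3 left: {8,9,10}→3
  4 left: {7,8,9,10}→3
  5 left: {6,7,8,9,10}→3
  6 left: {5,6,7,8,9,10}→3
  7 left: {4,5,6,7,8,9,10}→3
  8 left: {3,4,5,6,7,8,9,10}→3
  9 left: {2,3,4,5,6,7,8,9,10}→3
  placing 0:b first → 3 extensions

3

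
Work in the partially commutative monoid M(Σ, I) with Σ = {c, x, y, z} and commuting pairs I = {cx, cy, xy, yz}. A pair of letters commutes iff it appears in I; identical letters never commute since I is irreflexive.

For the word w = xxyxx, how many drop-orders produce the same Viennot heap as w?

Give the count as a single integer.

5

0(x) covers ∅
1(x) covers 0:x
2(y) covers ∅
3(x) covers 1:x
4(x) covers 3:x
floor of heap: 0:x, 2:y
completions by unplaced set U, small U first (add the entries for U minus each lowest piece of U):
  |U|=1: {2}:1  {4}:1
  |U|=2: {2,4}:2  {3,4}:1
  |U|=3: {1,3,4}:1  {2,3,4}:3
  start at 0(x): 4
  start at 2(y): 1
sum over floor = 5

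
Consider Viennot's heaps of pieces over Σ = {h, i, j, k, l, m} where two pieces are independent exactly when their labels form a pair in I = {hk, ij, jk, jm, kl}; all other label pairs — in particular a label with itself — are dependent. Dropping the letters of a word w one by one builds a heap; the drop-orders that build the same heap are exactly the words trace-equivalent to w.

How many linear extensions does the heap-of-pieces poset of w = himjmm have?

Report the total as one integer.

5

0(h) covers ∅
1(i) covers 0:h
2(m) covers 1:i
3(j) covers 0:h
4(m) covers 2:m
5(m) covers 4:m
floor of heap: 0:h
completions by unplaced set U, small U first (add the entries for U minus each lowest piece of U):
  |U|=1: {3}:1  {5}:1
  |U|=2: {3,5}:2  {4,5}:1
  |U|=3: {2,4,5}:1  {3,4,5}:3
  |U|=4: {1,2,4,5}:1  {2,3,4,5}:4
  start at 0(h): 5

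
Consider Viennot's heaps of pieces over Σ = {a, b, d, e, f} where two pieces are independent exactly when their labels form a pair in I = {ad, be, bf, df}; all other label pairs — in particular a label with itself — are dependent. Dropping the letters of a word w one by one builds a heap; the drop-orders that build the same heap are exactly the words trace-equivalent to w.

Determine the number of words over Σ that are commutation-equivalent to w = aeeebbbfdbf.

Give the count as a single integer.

186

piece 0:a — minimal
piece 1:e rests on {0:a}
piece 2:e rests on {1:e}
piece 3:e rests on {2:e}
piece 4:b rests on {0:a}
piece 5:b rests on {4:b}
piece 6:b rests on {5:b}
piece 7:f rests on {3:e}
piece 8:d rests on {3:e, 6:b}
piece 9:b rests on {8:d}
piece 10:f rests on {7:f}
minimal pieces: {0:a}
ways to finish when only these pieces remain (= sum over removing one remaining piece with nothing left below it):
  1 left: {9}→1  {10}→1
  2 left: {7,10}→1  {8,9}→1  {9,10}→2
  3 left: {6,8,9}→1  {7,9,10}→3  {8,9,10}→3
  4 left: {5,6,8,9}→1  {6,8,9,10}→4  {7,8,9,10}→6
  5 left: {3,7,8,9,10}→6  {4,5,6,8,9}→1  {5,6,8,9,10}→5  {6,7,8,9,10}→10
  6 left: {2,3,7,8,9,10}→6  {3,6,7,8,9,10}→16  {4,5,6,8,9,10}→6  {5,6,7,8,9,10}→15
  7 left: {1,2,3,7,8,9,10}→6  {2,3,6,7,8,9,10}→22  {3,5,6,7,8,9,10}→31  {4,5,6,7,8,9,10}→21
  8 left: {1,2,3,6,7,8,9,10}→28  {2,3,5,6,7,8,9,10}→53  {3,4,5,6,7,8,9,10}→52
  9 left: {1,2,3,5,6,7,8,9,10}→81  {2,3,4,5,6,7,8,9,10}→105
  placing 0:a first → 186 extensions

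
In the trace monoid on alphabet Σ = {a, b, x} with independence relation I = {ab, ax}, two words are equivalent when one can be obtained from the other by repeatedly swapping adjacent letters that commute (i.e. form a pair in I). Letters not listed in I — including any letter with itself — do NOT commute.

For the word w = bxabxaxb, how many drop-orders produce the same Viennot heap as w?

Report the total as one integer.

28

drop 0:b onto floor
drop 1:x onto {0:b}
drop 2:a onto floor
drop 3:b onto {1:x}
drop 4:x onto {3:b}
drop 5:a onto {2:a}
drop 6:x onto {4:x}
drop 7:b onto {6:x}
ground layer = {0:b, 2:a}
drop-orders for the pieces not yet dropped (sum over which currently-grounded one goes next):
  1 to go: {5} 1  {7} 1
  2 to go: {2,5} 1  {5,7} 2  {6,7} 1
  3 to go: {2,5,7} 3  {4,6,7} 1  {5,6,7} 3
  4 to go: {2,5,6,7} 6  {3,4,6,7} 1  {4,5,6,7} 4
  5 to go: {1,3,4,6,7} 1  {2,4,5,6,7} 10  {3,4,5,6,7} 5
  6 to go: {0,1,3,4,6,7} 1  {1,3,4,5,6,7} 6  {2,3,4,5,6,7} 15
  if 0:b drops first: 21 orders
  if 2:a drops first: 7 orders
heap linearizations: 28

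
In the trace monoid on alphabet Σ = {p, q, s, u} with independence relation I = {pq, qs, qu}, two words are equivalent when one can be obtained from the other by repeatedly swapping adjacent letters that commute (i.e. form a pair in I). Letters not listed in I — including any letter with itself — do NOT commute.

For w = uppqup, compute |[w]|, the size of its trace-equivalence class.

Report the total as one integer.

piece 0:u — minimal
piece 1:p rests on {0:u}
piece 2:p rests on {1:p}
piece 3:q — minimal
piece 4:u rests on {2:p}
piece 5:p rests on {4:u}
minimal pieces: {0:u, 3:q}
ways to finish when only these pieces remain (= sum over removing one remaining piece with nothing left below it):
  1 left: {3}→1  {5}→1
  2 left: {3,5}→2  {4,5}→1
  3 left: {2,4,5}→1  {3,4,5}→3
  4 left: {1,2,4,5}→1  {2,3,4,5}→4
  placing 0:u first → 5 extensions
  placing 3:q first → 1 extensions
total linear extensions = 6

6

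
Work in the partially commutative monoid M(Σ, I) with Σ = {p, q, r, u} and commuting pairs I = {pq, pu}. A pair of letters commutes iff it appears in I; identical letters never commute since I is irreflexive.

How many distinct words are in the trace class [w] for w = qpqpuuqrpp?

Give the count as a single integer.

21

piece 0:q — minimal
piece 1:p — minimal
piece 2:q rests on {0:q}
piece 3:p rests on {1:p}
piece 4:u rests on {2:q}
piece 5:u rests on {4:u}
piece 6:q rests on {5:u}
piece 7:r rests on {3:p, 6:q}
piece 8:p rests on {7:r}
piece 9:p rests on {8:p}
minimal pieces: {0:q, 1:p}
ways to finish when only these pieces remain (= sum over removing one remaining piece with nothing left below it):
  1 left: {9}→1
  2 left: {8,9}→1
  3 left: {7,8,9}→1
  4 left: {3,7,8,9}→1  {6,7,8,9}→1
  5 left: {1,3,7,8,9}→1  {3,6,7,8,9}→2  {5,6,7,8,9}→1
  6 left: {1,3,6,7,8,9}→3  {3,5,6,7,8,9}→3  {4,5,6,7,8,9}→1
  7 left: {1,3,5,6,7,8,9}→6  {2,4,5,6,7,8,9}→1  {3,4,5,6,7,8,9}→4
  8 left: {0,2,4,5,6,7,8,9}→1  {1,3,4,5,6,7,8,9}→10  {2,3,4,5,6,7,8,9}→5
  placing 0:q first → 15 extensions
  placing 1:p first → 6 extensions
total linear extensions = 21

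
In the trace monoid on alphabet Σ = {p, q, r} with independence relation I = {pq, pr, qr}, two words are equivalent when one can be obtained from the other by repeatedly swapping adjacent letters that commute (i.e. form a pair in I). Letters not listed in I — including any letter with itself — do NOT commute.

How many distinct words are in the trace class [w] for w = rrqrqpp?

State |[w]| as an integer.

210

#0=r has no predecessor
#1=r depends on [0:r]
#2=q has no predecessor
#3=r depends on [1:r]
#4=q depends on [2:q]
#5=p has no predecessor
#6=p depends on [5:p]
sources: [0:r, 2:q, 5:p]
N(rest) = Σ N(rest − s) over sources s of rest; N(one piece) = 1:
  size 1 → [3]=1  [4]=1  [6]=1
  size 2 → [1,3]=1  [2,4]=1  [3,4]=2  [3,6]=2  [4,6]=2  [5,6]=1
  size 3 → [0,1,3]=1  [1,3,4]=3  [1,3,6]=3  [2,3,4]=3  [2,4,6]=3  [3,4,6]=6  [3,5,6]=3  [4,5,6]=3
  size 4 → [0,1,3,4]=4  [0,1,3,6]=4  [1,2,3,4]=6  [1,3,4,6]=12  [1,3,5,6]=6  [2,3,4,6]=12  [2,4,5,6]=6  [3,4,5,6]=12
  size 5 → [0,1,2,3,4]=10  [0,1,3,4,6]=20  [0,1,3,5,6]=10  [1,2,3,4,6]=30  [1,3,4,5,6]=30  [2,3,4,5,6]=30
  first=0(r) contributes 90
  first=2(q) contributes 60
  first=5(p) contributes 60
|[w]| = 210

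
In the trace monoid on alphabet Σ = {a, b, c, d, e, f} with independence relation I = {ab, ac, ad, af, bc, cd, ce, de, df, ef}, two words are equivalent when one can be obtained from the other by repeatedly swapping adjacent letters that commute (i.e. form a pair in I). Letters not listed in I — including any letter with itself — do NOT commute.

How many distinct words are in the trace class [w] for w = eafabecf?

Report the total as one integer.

piece 0:e — minimal
piece 1:a rests on {0:e}
piece 2:f — minimal
piece 3:a rests on {1:a}
piece 4:b rests on {0:e, 2:f}
piece 5:e rests on {3:a, 4:b}
piece 6:c rests on {2:f}
piece 7:f rests on {4:b, 6:c}
minimal pieces: {0:e, 2:f}
ways to finish when only these pieces remain (= sum over removing one remaining piece with nothing left below it):
  1 left: {5}→1  {7}→1
  2 left: {3,5}→1  {5,7}→2  {6,7}→1
  3 left: {1,3,5}→1  {3,5,7}→3  {4,5,7}→2  {5,6,7}→3
  4 left: {1,3,5,7}→4  {3,4,5,7}→5  {3,5,6,7}→6  {4,5,6,7}→5
  5 left: {1,3,4,5,7}→9  {1,3,5,6,7}→10  {2,4,5,6,7}→5  {3,4,5,6,7}→16
  6 left: {0,1,3,4,5,7}→9  {1,3,4,5,6,7}→35  {2,3,4,5,6,7}→21
  placing 0:e first → 56 extensions
  placing 2:f first → 44 extensions
total linear extensions = 100

100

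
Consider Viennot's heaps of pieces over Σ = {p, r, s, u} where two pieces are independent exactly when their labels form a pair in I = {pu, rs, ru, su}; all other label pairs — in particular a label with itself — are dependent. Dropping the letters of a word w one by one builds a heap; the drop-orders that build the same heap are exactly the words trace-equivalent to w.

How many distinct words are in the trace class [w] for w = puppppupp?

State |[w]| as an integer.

36

drop 0:p onto floor
drop 1:u onto floor
drop 2:p onto {0:p}
drop 3:p onto {2:p}
drop 4:p onto {3:p}
drop 5:p onto {4:p}
drop 6:u onto {1:u}
drop 7:p onto {5:p}
drop 8:p onto {7:p}
ground layer = {0:p, 1:u}
drop-orders for the pieces not yet dropped (sum over which currently-grounded one goes next):
  1 to go: {6} 1  {8} 1
  2 to go: {1,6} 1  {6,8} 2  {7,8} 1
  3 to go: {1,6,8} 3  {5,7,8} 1  {6,7,8} 3
  4 to go: {1,6,7,8} 6  {4,5,7,8} 1  {5,6,7,8} 4
  5 to go: {1,5,6,7,8} 10  {3,4,5,7,8} 1  {4,5,6,7,8} 5
  6 to go: {1,4,5,6,7,8} 15  {2,3,4,5,7,8} 1  {3,4,5,6,7,8} 6
  7 to go: {0,2,3,4,5,7,8} 1  {1,3,4,5,6,7,8} 21  {2,3,4,5,6,7,8} 7
  if 0:p drops first: 28 orders
  if 1:u drops first: 8 orders
heap linearizations: 36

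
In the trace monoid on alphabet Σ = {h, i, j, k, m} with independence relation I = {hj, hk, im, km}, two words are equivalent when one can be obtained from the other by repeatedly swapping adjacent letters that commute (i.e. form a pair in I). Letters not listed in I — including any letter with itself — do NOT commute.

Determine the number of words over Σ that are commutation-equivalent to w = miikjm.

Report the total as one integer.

piece 0:m — minimal
piece 1:i — minimal
piece 2:i rests on {1:i}
piece 3:k rests on {2:i}
piece 4:j rests on {0:m, 3:k}
piece 5:m rests on {4:j}
minimal pieces: {0:m, 1:i}
ways to finish when only these pieces remain (= sum over removing one remaining piece with nothing left below it):
  1 left: {5}→1
  2 left: {4,5}→1
  3 left: {0,4,5}→1  {3,4,5}→1
  4 left: {0,3,4,5}→2  {2,3,4,5}→1
  placing 0:m first → 1 extensions
  placing 1:i first → 3 extensions
total linear extensions = 4

4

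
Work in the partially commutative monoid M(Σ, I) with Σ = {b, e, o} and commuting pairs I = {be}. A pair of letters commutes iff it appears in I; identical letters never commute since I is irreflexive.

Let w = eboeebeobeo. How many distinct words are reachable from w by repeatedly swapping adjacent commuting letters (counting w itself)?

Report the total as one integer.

0(e) covers ∅
1(b) covers ∅
2(o) covers 0:e, 1:b
3(e) covers 2:o
4(e) covers 3:e
5(b) covers 2:o
6(e) covers 4:e
7(o) covers 5:b, 6:e
8(b) covers 7:o
9(e) covers 7:o
10(o) covers 8:b, 9:e
floor of heap: 0:e, 1:b
completions by unplaced set U, small U first (add the entries for U minus each lowest piece of U):
  |U|=1: {10}:1
  |U|=2: {8,10}:1  {9,10}:1
  |U|=3: {8,9,10}:2
  |U|=4: {7,8,9,10}:2
  |U|=5: {5,7,8,9,10}:2  {6,7,8,9,10}:2
  |U|=6: {4,6,7,8,9,10}:2  {5,6,7,8,9,10}:4
  |U|=7: {3,4,6,7,8,9,10}:2  {4,5,6,7,8,9,10}:6
  |U|=8: {3,4,5,6,7,8,9,10}:8
  |U|=9: {2,3,4,5,6,7,8,9,10}:8
  start at 0(e): 8
  start at 1(b): 8
sum over floor = 16

16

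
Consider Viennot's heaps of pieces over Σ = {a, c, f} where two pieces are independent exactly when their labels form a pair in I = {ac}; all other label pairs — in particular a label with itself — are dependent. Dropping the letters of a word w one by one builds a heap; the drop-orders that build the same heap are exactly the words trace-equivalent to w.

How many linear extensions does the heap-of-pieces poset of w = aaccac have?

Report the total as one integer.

20

piece 0:a — minimal
piece 1:a rests on {0:a}
piece 2:c — minimal
piece 3:c rests on {2:c}
piece 4:a rests on {1:a}
piece 5:c rests on {3:c}
minimal pieces: {0:a, 2:c}
ways to finish when only these pieces remain (= sum over removing one remaining piece with nothing left below it):
  1 left: {4}→1  {5}→1
  2 left: {1,4}→1  {3,5}→1  {4,5}→2
  3 left: {0,1,4}→1  {1,4,5}→3  {2,3,5}→1  {3,4,5}→3
  4 left: {0,1,4,5}→4  {1,3,4,5}→6  {2,3,4,5}→4
  placing 0:a first → 10 extensions
  placing 2:c first → 10 extensions
total linear extensions = 20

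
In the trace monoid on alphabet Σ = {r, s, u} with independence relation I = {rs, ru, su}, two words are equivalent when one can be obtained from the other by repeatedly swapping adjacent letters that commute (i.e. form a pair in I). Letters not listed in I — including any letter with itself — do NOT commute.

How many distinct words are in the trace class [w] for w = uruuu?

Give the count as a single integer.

0(u) covers ∅
1(r) covers ∅
2(u) covers 0:u
3(u) covers 2:u
4(u) covers 3:u
floor of heap: 0:u, 1:r
completions by unplaced set U, small U first (add the entries for U minus each lowest piece of U):
  |U|=1: {1}:1  {4}:1
  |U|=2: {1,4}:2  {3,4}:1
  |U|=3: {1,3,4}:3  {2,3,4}:1
  start at 0(u): 4
  start at 1(r): 1
sum over floor = 5

5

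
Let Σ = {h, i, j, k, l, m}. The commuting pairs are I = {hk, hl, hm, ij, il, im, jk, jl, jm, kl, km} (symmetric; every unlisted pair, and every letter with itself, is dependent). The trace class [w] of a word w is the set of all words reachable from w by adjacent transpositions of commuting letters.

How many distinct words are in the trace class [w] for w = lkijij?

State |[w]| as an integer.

0(l) covers ∅
1(k) covers ∅
2(i) covers 1:k
3(j) covers ∅
4(i) covers 2:i
5(j) covers 3:j
floor of heap: 0:l, 1:k, 3:j
completions by unplaced set U, small U first (add the entries for U minus each lowest piece of U):
  |U|=1: {0}:1  {4}:1  {5}:1
  |U|=2: {0,4}:2  {0,5}:2  {2,4}:1  {3,5}:1  {4,5}:2
  |U|=3: {0,2,4}:3  {0,3,5}:3  {0,4,5}:6  {1,2,4}:1  {2,4,5}:3  {3,4,5}:3
  |U|=4: {0,1,2,4}:4  {0,2,4,5}:12  {0,3,4,5}:12  {1,2,4,5}:4  {2,3,4,5}:6
  start at 0(l): 10
  start at 1(k): 30
  start at 3(j): 20
sum over floor = 60

60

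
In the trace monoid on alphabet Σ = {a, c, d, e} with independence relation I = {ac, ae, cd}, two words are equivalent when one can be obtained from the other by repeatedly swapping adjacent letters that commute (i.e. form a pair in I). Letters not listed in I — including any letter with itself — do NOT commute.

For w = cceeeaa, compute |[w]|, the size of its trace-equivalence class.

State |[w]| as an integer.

drop 0:c onto floor
drop 1:c onto {0:c}
drop 2:e onto {1:c}
drop 3:e onto {2:e}
drop 4:e onto {3:e}
drop 5:a onto floor
drop 6:a onto {5:a}
ground layer = {0:c, 5:a}
drop-orders for the pieces not yet dropped (sum over which currently-grounded one goes next):
  1 to go: {4} 1  {6} 1
  2 to go: {3,4} 1  {4,6} 2  {5,6} 1
  3 to go: {2,3,4} 1  {3,4,6} 3  {4,5,6} 3
  4 to go: {1,2,3,4} 1  {2,3,4,6} 4  {3,4,5,6} 6
  5 to go: {0,1,2,3,4} 1  {1,2,3,4,6} 5  {2,3,4,5,6} 10
  if 0:c drops first: 15 orders
  if 5:a drops first: 6 orders
heap linearizations: 21

21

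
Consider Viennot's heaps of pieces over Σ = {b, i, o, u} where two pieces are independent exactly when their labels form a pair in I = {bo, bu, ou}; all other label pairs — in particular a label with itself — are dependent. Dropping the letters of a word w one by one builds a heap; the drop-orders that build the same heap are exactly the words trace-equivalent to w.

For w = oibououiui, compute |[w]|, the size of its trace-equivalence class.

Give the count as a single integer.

#0=o has no predecessor
#1=i depends on [0:o]
#2=b depends on [1:i]
#3=o depends on [1:i]
#4=u depends on [1:i]
#5=o depends on [3:o]
#6=u depends on [4:u]
#7=i depends on [2:b, 5:o, 6:u]
#8=u depends on [7:i]
#9=i depends on [8:u]
sources: [0:o]
N(rest) = Σ N(rest − s) over sources s of rest; N(one piece) = 1:
  size 1 → [9]=1
  size 2 → [8,9]=1
  size 3 → [7,8,9]=1
  size 4 → [2,7,8,9]=1  [5,7,8,9]=1  [6,7,8,9]=1
  size 5 → [2,5,7,8,9]=2  [2,6,7,8,9]=2  [3,5,7,8,9]=1  [4,6,7,8,9]=1  [5,6,7,8,9]=2
  size 6 → [2,3,5,7,8,9]=3  [2,4,6,7,8,9]=3  [2,5,6,7,8,9]=6  [3,5,6,7,8,9]=3  [4,5,6,7,8,9]=3
  size 7 → [2,3,5,6,7,8,9]=12  [2,4,5,6,7,8,9]=12  [3,4,5,6,7,8,9]=6
  size 8 → [2,3,4,5,6,7,8,9]=30
  first=0(o) contributes 30

30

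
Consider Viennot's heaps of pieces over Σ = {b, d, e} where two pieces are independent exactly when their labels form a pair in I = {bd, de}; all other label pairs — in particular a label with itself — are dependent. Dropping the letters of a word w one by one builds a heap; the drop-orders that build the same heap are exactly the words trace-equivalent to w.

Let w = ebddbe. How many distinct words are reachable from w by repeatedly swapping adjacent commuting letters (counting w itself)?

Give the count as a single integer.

#0=e has no predecessor
#1=b depends on [0:e]
#2=d has no predecessor
#3=d depends on [2:d]
#4=b depends on [1:b]
#5=e depends on [4:b]
sources: [0:e, 2:d]
N(rest) = Σ N(rest − s) over sources s of rest; N(one piece) = 1:
  size 1 → [3]=1  [5]=1
  size 2 → [2,3]=1  [3,5]=2  [4,5]=1
  size 3 → [1,4,5]=1  [2,3,5]=3  [3,4,5]=3
  size 4 → [0,1,4,5]=1  [1,3,4,5]=4  [2,3,4,5]=6
  first=0(e) contributes 10
  first=2(d) contributes 5
|[w]| = 15

15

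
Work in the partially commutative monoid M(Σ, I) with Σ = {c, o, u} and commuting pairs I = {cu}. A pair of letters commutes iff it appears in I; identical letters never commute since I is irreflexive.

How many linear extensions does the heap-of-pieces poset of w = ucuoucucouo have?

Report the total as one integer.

0(u) covers ∅
1(c) covers ∅
2(u) covers 0:u
3(o) covers 1:c, 2:u
4(u) covers 3:o
5(c) covers 3:o
6(u) covers 4:u
7(c) covers 5:c
8(o) covers 6:u, 7:c
9(u) covers 8:o
10(o) covers 9:u
floor of heap: 0:u, 1:c
completions by unplaced set U, small U first (add the entries for U minus each lowest piece of U):
  |U|=1: {10}:1
  |U|=2: {9,10}:1
  |U|=3: {8,9,10}:1
  |U|=4: {6,8,9,10}:1  {7,8,9,10}:1
  |U|=5: {4,6,8,9,10}:1  {5,7,8,9,10}:1  {6,7,8,9,10}:2
  |U|=6: {4,6,7,8,9,10}:3  {5,6,7,8,9,10}:3
  |U|=7: {4,5,6,7,8,9,10}:6
  |U|=8: {3,4,5,6,7,8,9,10}:6
  |U|=9: {1,3,4,5,6,7,8,9,10}:6  {2,3,4,5,6,7,8,9,10}:6
  start at 0(u): 12
  start at 1(c): 6
sum over floor = 18

18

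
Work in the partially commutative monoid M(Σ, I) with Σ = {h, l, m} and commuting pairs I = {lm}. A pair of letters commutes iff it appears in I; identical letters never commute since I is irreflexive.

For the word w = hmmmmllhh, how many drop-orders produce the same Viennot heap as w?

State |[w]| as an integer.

0(h) covers ∅
1(m) covers 0:h
2(m) covers 1:m
3(m) covers 2:m
4(m) covers 3:m
5(l) covers 0:h
6(l) covers 5:l
7(h) covers 4:m, 6:l
8(h) covers 7:h
floor of heap: 0:h
completions by unplaced set U, small U first (add the entries for U minus each lowest piece of U):
  |U|=1: {8}:1
  |U|=2: {7,8}:1
  |U|=3: {4,7,8}:1  {6,7,8}:1
  |U|=4: {3,4,7,8}:1  {4,6,7,8}:2  {5,6,7,8}:1
  |U|=5: {2,3,4,7,8}:1  {3,4,6,7,8}:3  {4,5,6,7,8}:3
  |U|=6: {1,2,3,4,7,8}:1  {2,3,4,6,7,8}:4  {3,4,5,6,7,8}:6
  |U|=7: {1,2,3,4,6,7,8}:5  {2,3,4,5,6,7,8}:10
  start at 0(h): 15

15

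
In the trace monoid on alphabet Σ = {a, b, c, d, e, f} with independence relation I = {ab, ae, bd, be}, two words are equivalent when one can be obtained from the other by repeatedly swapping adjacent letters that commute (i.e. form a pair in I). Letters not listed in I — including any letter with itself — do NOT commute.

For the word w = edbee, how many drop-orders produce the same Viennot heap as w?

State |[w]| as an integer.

#0=e has no predecessor
#1=d depends on [0:e]
#2=b has no predecessor
#3=e depends on [1:d]
#4=e depends on [3:e]
sources: [0:e, 2:b]
N(rest) = Σ N(rest − s) over sources s of rest; N(one piece) = 1:
  size 1 → [2]=1  [4]=1
  size 2 → [2,4]=2  [3,4]=1
  size 3 → [1,3,4]=1  [2,3,4]=3
  first=0(e) contributes 4
  first=2(b) contributes 1
|[w]| = 5

5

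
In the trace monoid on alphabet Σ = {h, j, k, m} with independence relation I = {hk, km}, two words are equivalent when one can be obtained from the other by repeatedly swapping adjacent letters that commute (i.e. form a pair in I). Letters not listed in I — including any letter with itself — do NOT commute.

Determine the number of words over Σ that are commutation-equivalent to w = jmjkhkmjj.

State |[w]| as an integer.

#0=j has no predecessor
#1=m depends on [0:j]
#2=j depends on [1:m]
#3=k depends on [2:j]
#4=h depends on [2:j]
#5=k depends on [3:k]
#6=m depends on [4:h]
#7=j depends on [5:k, 6:m]
#8=j depends on [7:j]
sources: [0:j]
N(rest) = Σ N(rest − s) over sources s of rest; N(one piece) = 1:
  size 1 → [8]=1
  size 2 → [7,8]=1
  size 3 → [5,7,8]=1  [6,7,8]=1
  size 4 → [3,5,7,8]=1  [4,6,7,8]=1  [5,6,7,8]=2
  size 5 → [3,5,6,7,8]=3  [4,5,6,7,8]=3
  size 6 → [3,4,5,6,7,8]=6
  size 7 → [2,3,4,5,6,7,8]=6
  first=0(j) contributes 6

6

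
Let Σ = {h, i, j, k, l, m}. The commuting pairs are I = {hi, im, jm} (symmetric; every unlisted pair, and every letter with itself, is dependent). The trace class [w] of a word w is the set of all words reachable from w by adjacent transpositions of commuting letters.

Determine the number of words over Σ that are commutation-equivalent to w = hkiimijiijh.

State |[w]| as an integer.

piece 0:h — minimal
piece 1:k rests on {0:h}
piece 2:i rests on {1:k}
piece 3:i rests on {2:i}
piece 4:m rests on {1:k}
piece 5:i rests on {3:i}
piece 6:j rests on {5:i}
piece 7:i rests on {6:j}
piece 8:i rests on {7:i}
piece 9:j rests on {8:i}
piece 10:h rests on {4:m, 9:j}
minimal pieces: {0:h}
ways to finish when only these pieces remain (= sum over removing one remaining piece with nothing left below it):
  1 left: {10}→1
  2 left: {4,10}→1  {9,10}→1
  3 left: {4,9,10}→2  {8,9,10}→1
  4 left: {4,8,9,10}→3  {7,8,9,10}→1
  5 left: {4,7,8,9,10}→4  {6,7,8,9,10}→1
  6 left: {4,6,7,8,9,10}→5  {5,6,7,8,9,10}→1
  7 left: {3,5,6,7,8,9,10}→1  {4,5,6,7,8,9,10}→6
  8 left: {2,3,5,6,7,8,9,10}→1  {3,4,5,6,7,8,9,10}→7
  9 left: {2,3,4,5,6,7,8,9,10}→8
  placing 0:h first → 8 extensions

8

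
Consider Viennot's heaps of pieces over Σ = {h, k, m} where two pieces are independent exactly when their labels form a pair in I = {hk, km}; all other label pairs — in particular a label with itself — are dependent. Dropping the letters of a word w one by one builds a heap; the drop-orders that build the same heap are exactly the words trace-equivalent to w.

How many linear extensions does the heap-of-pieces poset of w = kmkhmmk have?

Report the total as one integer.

piece 0:k — minimal
piece 1:m — minimal
piece 2:k rests on {0:k}
piece 3:h rests on {1:m}
piece 4:m rests on {3:h}
piece 5:m rests on {4:m}
piece 6:k rests on {2:k}
minimal pieces: {0:k, 1:m}
ways to finish when only these pieces remain (= sum over removing one remaining piece with nothing left below it):
  1 left: {5}→1  {6}→1
  2 left: {2,6}→1  {4,5}→1  {5,6}→2
  3 left: {0,2,6}→1  {2,5,6}→3  {3,4,5}→1  {4,5,6}→3
  4 left: {0,2,5,6}→4  {1,3,4,5}→1  {2,4,5,6}→6  {3,4,5,6}→4
  5 left: {0,2,4,5,6}→10  {1,3,4,5,6}→5  {2,3,4,5,6}→10
  placing 0:k first → 15 extensions
  placing 1:m first → 20 extensions
total linear extensions = 35

35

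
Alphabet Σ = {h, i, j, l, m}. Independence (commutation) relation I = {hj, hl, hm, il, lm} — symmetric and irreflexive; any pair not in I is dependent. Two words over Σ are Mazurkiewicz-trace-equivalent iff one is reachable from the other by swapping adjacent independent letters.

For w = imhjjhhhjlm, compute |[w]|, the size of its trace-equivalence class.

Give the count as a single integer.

420

piece 0:i — minimal
piece 1:m rests on {0:i}
piece 2:h rests on {0:i}
piece 3:j rests on {1:m}
piece 4:j rests on {3:j}
piece 5:h rests on {2:h}
piece 6:h rests on {5:h}
piece 7:h rests on {6:h}
piece 8:j rests on {4:j}
piece 9:l rests on {8:j}
piece 10:m rests on {8:j}
minimal pieces: {0:i}
ways to finish when only these pieces remain (= sum over removing one remaining piece with nothing left below it):
  1 left: {7}→1  {9}→1  {10}→1
  2 left: {6,7}→1  {7,9}→2  {7,10}→2  {9,10}→2
  3 left: {5,6,7}→1  {6,7,9}→3  {6,7,10}→3  {7,9,10}→6  {8,9,10}→2
  4 left: {2,5,6,7}→1  {4,8,9,10}→2  {5,6,7,9}→4  {5,6,7,10}→4  {6,7,9,10}→12  {7,8,9,10}→8
  5 left: {2,5,6,7,9}→5  {2,5,6,7,10}→5  {3,4,8,9,10}→2  {4,7,8,9,10}→10  {5,6,7,9,10}→20  {6,7,8,9,10}→20
  6 left: {1,3,4,8,9,10}→2  {2,5,6,7,9,10}→30  {3,4,7,8,9,10}→12  {4,6,7,8,9,10}→30  {5,6,7,8,9,10}→40
  7 left: {1,3,4,7,8,9,10}→14  {2,5,6,7,8,9,10}→70  {3,4,6,7,8,9,10}→42  {4,5,6,7,8,9,10}→70
  8 left: {1,3,4,6,7,8,9,10}→56  {2,4,5,6,7,8,9,10}→140  {3,4,5,6,7,8,9,10}→112
  9 left: {1,3,4,5,6,7,8,9,10}→168  {2,3,4,5,6,7,8,9,10}→252
  placing 0:i first → 420 extensions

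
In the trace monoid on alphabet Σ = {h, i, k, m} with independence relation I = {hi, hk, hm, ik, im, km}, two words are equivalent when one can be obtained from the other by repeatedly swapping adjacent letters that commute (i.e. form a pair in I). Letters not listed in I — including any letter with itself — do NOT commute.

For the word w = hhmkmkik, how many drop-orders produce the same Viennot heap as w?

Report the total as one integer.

#0=h has no predecessor
#1=h depends on [0:h]
#2=m has no predecessor
#3=k has no predecessor
#4=m depends on [2:m]
#5=k depends on [3:k]
#6=i has no predecessor
#7=k depends on [5:k]
sources: [0:h, 2:m, 3:k, 6:i]
N(rest) = Σ N(rest − s) over sources s of rest; N(one piece) = 1:
  size 1 → [1]=1  [4]=1  [6]=1  [7]=1
  size 2 → [0,1]=1  [1,4]=2  [1,6]=2  [1,7]=2  [2,4]=1  [4,6]=2  [4,7]=2  [5,7]=1  [6,7]=2
  size 3 → [0,1,4]=3  [0,1,6]=3  [0,1,7]=3  [1,2,4]=3  [1,4,6]=6  [1,4,7]=6  [1,5,7]=3  [1,6,7]=6  [2,4,6]=3  [2,4,7]=3  [3,5,7]=1  [4,5,7]=3  [4,6,7]=6  [5,6,7]=3
  size 4 → [0,1,2,4]=6  [0,1,4,6]=12  [0,1,4,7]=12  [0,1,5,7]=6  [0,1,6,7]=12  [1,2,4,6]=12  [1,2,4,7]=12  [1,3,5,7]=4  [1,4,5,7]=12  [1,4,6,7]=24  [1,5,6,7]=12  [2,4,5,7]=6  [2,4,6,7]=12  [3,4,5,7]=4  [3,5,6,7]=4  [4,5,6,7]=12
  size 5 → [0,1,2,4,6]=30  [0,1,2,4,7]=30  [0,1,3,5,7]=10  [0,1,4,5,7]=30  [0,1,4,6,7]=60  [0,1,5,6,7]=30  [1,2,4,5,7]=30  [1,2,4,6,7]=60  [1,3,4,5,7]=20  [1,3,5,6,7]=20  [1,4,5,6,7]=60  [2,3,4,5,7]=10  [2,4,5,6,7]=30  [3,4,5,6,7]=20
  size 6 → [0,1,2,4,5,7]=90  [0,1,2,4,6,7]=180  [0,1,3,4,5,7]=60  [0,1,3,5,6,7]=60  [0,1,4,5,6,7]=180  [1,2,3,4,5,7]=60  [1,2,4,5,6,7]=180  [1,3,4,5,6,7]=120  [2,3,4,5,6,7]=60
  first=0(h) contributes 420
  first=2(m) contributes 420
  first=3(k) contributes 630
  first=6(i) contributes 210
|[w]| = 1680

1680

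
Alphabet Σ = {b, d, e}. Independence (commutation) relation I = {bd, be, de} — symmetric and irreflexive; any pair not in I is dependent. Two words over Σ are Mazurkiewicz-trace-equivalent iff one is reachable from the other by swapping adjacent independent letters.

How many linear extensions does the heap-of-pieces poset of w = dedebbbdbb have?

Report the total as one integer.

2520

drop 0:d onto floor
drop 1:e onto floor
drop 2:d onto {0:d}
drop 3:e onto {1:e}
drop 4:b onto floor
drop 5:b onto {4:b}
drop 6:b onto {5:b}
drop 7:d onto {2:d}
drop 8:b onto {6:b}
drop 9:b onto {8:b}
ground layer = {0:d, 1:e, 4:b}
drop-orders for the pieces not yet dropped (sum over which currently-grounded one goes next):
  1 to go: {3} 1  {7} 1  {9} 1
  2 to go: {1,3} 1  {2,7} 1  {3,7} 2  {3,9} 2  {7,9} 2  {8,9} 1
  3 to go: {0,2,7} 1  {1,3,7} 3  {1,3,9} 3  {2,3,7} 3  {2,7,9} 3  {3,7,9} 6  {3,8,9} 3  {6,8,9} 1  {7,8,9} 3
  4 to go: {0,2,3,7} 4  {0,2,7,9} 4  {1,2,3,7} 6  {1,3,7,9} 12  {1,3,8,9} 6  {2,3,7,9} 12  {2,7,8,9} 6  {3,6,8,9} 4  {3,7,8,9} 12  {5,6,8,9} 1  {6,7,8,9} 4
  5 to go: {0,1,2,3,7} 10  {0,2,3,7,9} 20  {0,2,7,8,9} 10  {1,2,3,7,9} 30  {1,3,6,8,9} 10  {1,3,7,8,9} 30  {2,3,7,8,9} 30  {2,6,7,8,9} 10  {3,5,6,8,9} 5  {3,6,7,8,9} 20  {4,5,6,8,9} 1  {5,6,7,8,9} 5
  6 to go: {0,1,2,3,7,9} 60  {0,2,3,7,8,9} 60  {0,2,6,7,8,9} 20  {1,2,3,7,8,9} 90  {1,3,5,6,8,9} 15  {1,3,6,7,8,9} 60  {2,3,6,7,8,9} 60  {2,5,6,7,8,9} 15  {3,4,5,6,8,9} 6  {3,5,6,7,8,9} 30  {4,5,6,7,8,9} 6
  7 to go: {0,1,2,3,7,8,9} 210  {0,2,3,6,7,8,9} 140  {0,2,5,6,7,8,9} 35  {1,2,3,6,7,8,9} 210  {1,3,4,5,6,8,9} 21  {1,3,5,6,7,8,9} 105  {2,3,5,6,7,8,9} 105  {2,4,5,6,7,8,9} 21  {3,4,5,6,7,8,9} 42
  8 to go: {0,1,2,3,6,7,8,9} 560  {0,2,3,5,6,7,8,9} 280  {0,2,4,5,6,7,8,9} 56  {1,2,3,5,6,7,8,9} 420  {1,3,4,5,6,7,8,9} 168  {2,3,4,5,6,7,8,9} 168
  if 0:d drops first: 756 orders
  if 1:e drops first: 504 orders
  if 4:b drops first: 1260 orders
heap linearizations: 2520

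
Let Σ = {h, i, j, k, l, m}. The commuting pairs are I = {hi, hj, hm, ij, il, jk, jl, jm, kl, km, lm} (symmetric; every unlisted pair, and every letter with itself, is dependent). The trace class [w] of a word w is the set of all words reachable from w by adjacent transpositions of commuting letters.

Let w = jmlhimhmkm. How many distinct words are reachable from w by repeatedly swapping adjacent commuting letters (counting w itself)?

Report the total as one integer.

#0=j has no predecessor
#1=m has no predecessor
#2=l has no predecessor
#3=h depends on [2:l]
#4=i depends on [1:m]
#5=m depends on [4:i]
#6=h depends on [3:h]
#7=m depends on [5:m]
#8=k depends on [4:i, 6:h]
#9=m depends on [7:m]
sources: [0:j, 1:m, 2:l]
N(rest) = Σ N(rest − s) over sources s of rest; N(one piece) = 1:
  size 1 → [0]=1  [8]=1  [9]=1
  size 2 → [0,8]=2  [0,9]=2  [6,8]=1  [7,9]=1  [8,9]=2
  size 3 → [0,6,8]=3  [0,7,9]=3  [0,8,9]=6  [3,6,8]=1  [5,7,9]=1  [6,8,9]=3  [7,8,9]=3
  size 4 → [0,3,6,8]=4  [0,5,7,9]=4  [0,6,8,9]=12  [0,7,8,9]=12  [2,3,6,8]=1  [3,6,8,9]=4  [5,7,8,9]=4  [6,7,8,9]=6
  size 5 → [0,2,3,6,8]=5  [0,3,6,8,9]=20  [0,5,7,8,9]=20  [0,6,7,8,9]=30  [2,3,6,8,9]=5  [3,6,7,8,9]=10  [4,5,7,8,9]=4  [5,6,7,8,9]=10
  size 6 → [0,2,3,6,8,9]=30  [0,3,6,7,8,9]=60  [0,4,5,7,8,9]=24  [0,5,6,7,8,9]=60  [1,4,5,7,8,9]=4  [2,3,6,7,8,9]=15  [3,5,6,7,8,9]=20  [4,5,6,7,8,9]=14
  size 7 → [0,1,4,5,7,8,9]=28  [0,2,3,6,7,8,9]=105  [0,3,5,6,7,8,9]=140  [0,4,5,6,7,8,9]=98  [1,4,5,6,7,8,9]=18  [2,3,5,6,7,8,9]=35  [3,4,5,6,7,8,9]=34
  size 8 → [0,1,4,5,6,7,8,9]=144  [0,2,3,5,6,7,8,9]=280  [0,3,4,5,6,7,8,9]=272  [1,3,4,5,6,7,8,9]=52  [2,3,4,5,6,7,8,9]=69
  first=0(j) contributes 121
  first=1(m) contributes 621
  first=2(l) contributes 468
|[w]| = 1210

1210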